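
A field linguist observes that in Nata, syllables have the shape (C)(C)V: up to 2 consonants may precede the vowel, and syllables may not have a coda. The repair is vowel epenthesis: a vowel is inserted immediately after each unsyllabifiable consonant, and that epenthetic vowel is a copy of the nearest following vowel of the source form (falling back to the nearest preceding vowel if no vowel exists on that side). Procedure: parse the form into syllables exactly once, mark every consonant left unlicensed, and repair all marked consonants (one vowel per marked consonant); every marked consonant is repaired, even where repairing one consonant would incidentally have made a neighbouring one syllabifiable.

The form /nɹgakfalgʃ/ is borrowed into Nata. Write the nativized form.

naɹgakfalagaʃa

Syllabifying with onset maximization leaves /n/, /l/, /g/, /ʃ/ stranded (no codas are permitted; onsets may contain at most 2 consonants).
Inserting the epenthetic vowel yields /n/ → /na/, /l/ → /la/, /g/ → /ga/, /ʃ/ → /ʃa/.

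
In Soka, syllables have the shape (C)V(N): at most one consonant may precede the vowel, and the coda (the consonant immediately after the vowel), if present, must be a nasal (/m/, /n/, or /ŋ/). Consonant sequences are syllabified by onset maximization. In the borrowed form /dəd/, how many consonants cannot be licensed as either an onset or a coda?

Syllabifying with onset maximization leaves /d/ stranded (only a nasal (/m/, /n/, or /ŋ/) is licensed in coda position; onsets are limited to one consonant).

1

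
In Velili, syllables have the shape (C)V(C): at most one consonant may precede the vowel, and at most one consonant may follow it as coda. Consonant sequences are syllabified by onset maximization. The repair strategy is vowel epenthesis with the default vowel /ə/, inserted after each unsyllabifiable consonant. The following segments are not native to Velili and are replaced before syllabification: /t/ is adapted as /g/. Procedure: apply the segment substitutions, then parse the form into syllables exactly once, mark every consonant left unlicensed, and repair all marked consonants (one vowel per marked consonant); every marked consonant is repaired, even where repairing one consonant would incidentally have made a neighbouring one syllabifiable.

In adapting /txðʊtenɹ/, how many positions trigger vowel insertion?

3

After substitution the input is /gxðʊgenɹ/.
The unsyllabifiable consonants are /g/, /x/, /ɹ/; each receives one epenthetic vowel.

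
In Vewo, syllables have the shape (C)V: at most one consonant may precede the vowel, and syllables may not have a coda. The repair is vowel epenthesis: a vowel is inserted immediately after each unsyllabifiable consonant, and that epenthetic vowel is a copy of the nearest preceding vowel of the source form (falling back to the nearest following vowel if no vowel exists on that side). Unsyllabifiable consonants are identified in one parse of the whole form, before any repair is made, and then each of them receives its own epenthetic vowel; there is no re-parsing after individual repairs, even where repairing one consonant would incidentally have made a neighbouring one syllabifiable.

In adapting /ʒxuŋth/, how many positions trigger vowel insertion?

The unsyllabifiable consonants are /ʒ/, /ŋ/, /t/, /h/; each receives one epenthetic vowel.

4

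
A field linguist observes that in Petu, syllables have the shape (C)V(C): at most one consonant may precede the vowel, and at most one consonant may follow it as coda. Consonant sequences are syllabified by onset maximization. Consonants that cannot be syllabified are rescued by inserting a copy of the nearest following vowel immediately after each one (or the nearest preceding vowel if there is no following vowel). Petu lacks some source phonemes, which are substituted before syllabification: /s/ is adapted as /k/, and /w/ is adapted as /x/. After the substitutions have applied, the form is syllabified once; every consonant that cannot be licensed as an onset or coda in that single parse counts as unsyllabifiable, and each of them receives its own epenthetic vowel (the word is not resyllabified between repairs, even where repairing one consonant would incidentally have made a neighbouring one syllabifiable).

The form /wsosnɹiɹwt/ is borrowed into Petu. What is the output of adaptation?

xokokniɹiɹxiti

Substitution: /w/ → /x/, /s/ → /k/, giving /xkoknɹiɹxt/.
Syllabifying with onset maximization leaves /x/, /n/, /x/, /t/ stranded (at most one coda consonant is licensed; onsets are limited to one consonant).
Each unlicensed consonant becomes the onset of a new syllable: /x/ → /xo/, /n/ → /ni/, /x/ → /xi/, /t/ → /ti/.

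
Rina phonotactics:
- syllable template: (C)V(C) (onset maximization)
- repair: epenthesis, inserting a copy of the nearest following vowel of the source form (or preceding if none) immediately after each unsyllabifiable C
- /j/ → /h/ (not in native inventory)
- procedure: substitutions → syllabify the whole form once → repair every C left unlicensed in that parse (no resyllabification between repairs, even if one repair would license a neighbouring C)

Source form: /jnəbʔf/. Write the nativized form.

Substitution: /j/ → /h/, giving /hnəbʔf/.
The consonants /h/, /ʔ/, /f/ cannot be parsed into a legal (C)V(C) syllable (at most one coda consonant is licensed; onsets are limited to one consonant).
Inserting the epenthetic vowel yields /h/ → /hə/, /ʔ/ → /ʔə/, /f/ → /fə/.

hənəbʔəfə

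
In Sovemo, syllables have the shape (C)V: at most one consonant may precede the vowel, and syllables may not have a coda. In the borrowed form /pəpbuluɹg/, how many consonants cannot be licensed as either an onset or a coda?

3

The consonants /p/, /ɹ/, /g/ cannot be parsed into a legal (C)V syllable (no codas are permitted; onsets are limited to one consonant).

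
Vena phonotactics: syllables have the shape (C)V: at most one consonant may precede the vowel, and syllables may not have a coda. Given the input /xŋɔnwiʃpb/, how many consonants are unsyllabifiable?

Under (C)V, the unsyllabifiable consonants are /x/, /n/, /ʃ/, /p/, /b/ (no codas are permitted; onsets are limited to one consonant).

5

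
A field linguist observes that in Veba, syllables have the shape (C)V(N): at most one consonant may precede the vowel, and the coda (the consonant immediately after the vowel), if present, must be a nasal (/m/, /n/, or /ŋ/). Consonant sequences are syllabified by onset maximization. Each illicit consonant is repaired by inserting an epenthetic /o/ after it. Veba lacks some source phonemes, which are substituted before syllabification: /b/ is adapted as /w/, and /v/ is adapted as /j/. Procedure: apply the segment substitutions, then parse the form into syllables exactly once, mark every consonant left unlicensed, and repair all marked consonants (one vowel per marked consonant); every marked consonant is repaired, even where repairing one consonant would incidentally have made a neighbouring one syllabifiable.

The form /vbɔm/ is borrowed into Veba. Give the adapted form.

jowɔm

Substitution: /v/ → /j/, /b/ → /w/, giving /jwɔm/.
Syllabifying with onset maximization leaves /j/ stranded (only a nasal (/m/, /n/, or /ŋ/) is licensed in coda position; onsets are limited to one consonant).
Each unlicensed consonant becomes the onset of a new syllable: /j/ → /jo/.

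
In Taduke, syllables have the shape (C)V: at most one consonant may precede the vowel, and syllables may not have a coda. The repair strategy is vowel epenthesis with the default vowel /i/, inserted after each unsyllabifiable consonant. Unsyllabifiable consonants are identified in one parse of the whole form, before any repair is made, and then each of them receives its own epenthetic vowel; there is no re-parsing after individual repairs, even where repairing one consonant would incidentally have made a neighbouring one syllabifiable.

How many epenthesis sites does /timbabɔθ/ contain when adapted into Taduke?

The unsyllabifiable consonants are /m/, /θ/; each receives one epenthetic vowel.

2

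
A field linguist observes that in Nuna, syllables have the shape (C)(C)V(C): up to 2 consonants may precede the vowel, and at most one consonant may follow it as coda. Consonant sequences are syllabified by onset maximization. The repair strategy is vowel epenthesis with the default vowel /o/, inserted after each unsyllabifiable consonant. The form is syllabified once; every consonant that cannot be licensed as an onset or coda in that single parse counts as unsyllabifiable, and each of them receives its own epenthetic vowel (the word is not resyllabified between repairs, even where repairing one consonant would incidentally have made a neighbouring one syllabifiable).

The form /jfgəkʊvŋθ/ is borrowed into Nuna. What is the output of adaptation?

Syllabifying with onset maximization leaves /j/, /ŋ/, /θ/ stranded (at most one coda consonant is licensed; onsets may contain at most 2 consonants).
Each unlicensed consonant becomes the onset of a new syllable: /j/ → /jo/, /ŋ/ → /ŋo/, /θ/ → /θo/.

jofgəkʊvŋoθo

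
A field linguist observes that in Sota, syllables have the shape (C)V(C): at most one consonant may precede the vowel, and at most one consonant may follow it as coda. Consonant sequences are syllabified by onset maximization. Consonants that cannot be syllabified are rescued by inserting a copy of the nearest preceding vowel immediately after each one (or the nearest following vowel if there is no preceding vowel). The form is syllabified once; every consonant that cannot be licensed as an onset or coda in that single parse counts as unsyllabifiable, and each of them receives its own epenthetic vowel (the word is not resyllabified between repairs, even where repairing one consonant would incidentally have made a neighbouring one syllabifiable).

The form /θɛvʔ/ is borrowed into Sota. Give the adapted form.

θɛvʔɛ

Under (C)V(C), the unsyllabifiable consonants are /ʔ/ (at most one coda consonant is licensed; onsets are limited to one consonant).
Inserting the epenthetic vowel yields /ʔ/ → /ʔɛ/.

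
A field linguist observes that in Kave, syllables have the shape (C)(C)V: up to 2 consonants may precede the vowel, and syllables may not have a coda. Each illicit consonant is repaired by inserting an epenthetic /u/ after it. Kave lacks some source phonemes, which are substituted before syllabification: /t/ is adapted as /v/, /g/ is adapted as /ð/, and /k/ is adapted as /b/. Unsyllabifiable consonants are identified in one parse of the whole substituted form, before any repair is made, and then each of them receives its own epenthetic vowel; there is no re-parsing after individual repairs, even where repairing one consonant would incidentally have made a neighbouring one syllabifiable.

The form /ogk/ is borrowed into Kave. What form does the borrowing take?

Substitution: /g/ → /ð/, /k/ → /b/, giving /oðb/.
The consonants /ð/, /b/ cannot be parsed into a legal (C)(C)V syllable (no codas are permitted; onsets may contain at most 2 consonants).
Inserting the epenthetic vowel yields /ð/ → /ðu/, /b/ → /bu/.

oðubu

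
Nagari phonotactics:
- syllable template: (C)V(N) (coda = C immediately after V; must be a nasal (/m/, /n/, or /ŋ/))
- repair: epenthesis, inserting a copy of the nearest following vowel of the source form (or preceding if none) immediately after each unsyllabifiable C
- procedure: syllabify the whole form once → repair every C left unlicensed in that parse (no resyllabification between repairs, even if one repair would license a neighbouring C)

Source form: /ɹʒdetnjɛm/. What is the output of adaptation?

Under (C)V(N), the unsyllabifiable consonants are /ɹ/, /ʒ/, /t/, /n/ (only a nasal (/m/, /n/, or /ŋ/) is licensed in coda position; onsets are limited to one consonant).
Epenthesis after each stranded consonant: /ɹ/ → /ɹe/, /ʒ/ → /ʒe/, /t/ → /tɛ/, /n/ → /nɛ/.

ɹeʒedetɛnɛjɛm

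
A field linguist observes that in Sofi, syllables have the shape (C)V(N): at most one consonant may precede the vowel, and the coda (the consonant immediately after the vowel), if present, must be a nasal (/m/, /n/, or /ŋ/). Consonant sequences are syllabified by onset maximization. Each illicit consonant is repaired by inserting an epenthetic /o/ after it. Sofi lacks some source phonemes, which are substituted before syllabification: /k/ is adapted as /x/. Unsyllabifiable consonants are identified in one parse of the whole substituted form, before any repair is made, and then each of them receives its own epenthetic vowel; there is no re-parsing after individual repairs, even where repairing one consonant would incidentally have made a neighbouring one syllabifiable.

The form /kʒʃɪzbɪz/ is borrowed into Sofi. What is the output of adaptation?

Substitution: /k/ → /x/, giving /xʒʃɪzbɪz/.
Under (C)V(N), the unsyllabifiable consonants are /x/, /ʒ/, /z/, /z/ (only a nasal (/m/, /n/, or /ŋ/) is licensed in coda position; onsets are limited to one consonant).
Each unlicensed consonant becomes the onset of a new syllable: /x/ → /xo/, /ʒ/ → /ʒo/, /z/ → /zo/, /z/ → /zo/.

xoʒoʃɪzobɪzo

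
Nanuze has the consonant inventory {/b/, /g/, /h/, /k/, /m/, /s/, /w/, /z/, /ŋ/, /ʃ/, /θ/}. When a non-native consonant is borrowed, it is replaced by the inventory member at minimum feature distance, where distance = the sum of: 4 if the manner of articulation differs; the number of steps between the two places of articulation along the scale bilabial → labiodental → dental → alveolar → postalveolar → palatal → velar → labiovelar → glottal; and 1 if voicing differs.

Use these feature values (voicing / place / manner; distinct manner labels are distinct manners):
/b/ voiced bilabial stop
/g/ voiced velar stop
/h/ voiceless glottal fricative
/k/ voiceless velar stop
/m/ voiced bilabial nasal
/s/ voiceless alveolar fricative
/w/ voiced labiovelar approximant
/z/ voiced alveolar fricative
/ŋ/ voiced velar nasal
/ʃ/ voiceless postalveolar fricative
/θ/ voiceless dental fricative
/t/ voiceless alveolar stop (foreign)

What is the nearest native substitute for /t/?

/k/ is closest: same manner (stop), place distance 3 (alveolar→velar), same voicing; total 3. Next closest is /b/ at distance 4.

k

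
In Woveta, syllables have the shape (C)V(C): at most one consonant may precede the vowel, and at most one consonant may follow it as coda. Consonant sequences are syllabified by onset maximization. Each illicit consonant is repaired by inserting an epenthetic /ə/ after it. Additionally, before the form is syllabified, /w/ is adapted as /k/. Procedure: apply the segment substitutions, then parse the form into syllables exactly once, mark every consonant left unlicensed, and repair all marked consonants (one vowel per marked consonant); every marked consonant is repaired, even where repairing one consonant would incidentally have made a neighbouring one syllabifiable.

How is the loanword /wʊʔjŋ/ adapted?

kʊʔjəŋə

Substitution: /w/ → /k/, giving /kʊʔjŋ/.
The consonants /j/, /ŋ/ cannot be parsed into a legal (C)V(C) syllable (at most one coda consonant is licensed; onsets are limited to one consonant).
Epenthesis after each stranded consonant: /j/ → /jə/, /ŋ/ → /ŋə/.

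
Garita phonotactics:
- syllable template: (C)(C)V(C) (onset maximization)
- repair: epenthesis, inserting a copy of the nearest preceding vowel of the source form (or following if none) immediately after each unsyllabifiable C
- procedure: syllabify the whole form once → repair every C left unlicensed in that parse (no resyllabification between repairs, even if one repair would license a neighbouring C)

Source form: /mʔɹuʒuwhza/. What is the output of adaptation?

The consonants /m/ cannot be parsed into a legal (C)(C)V(C) syllable (at most one coda consonant is licensed; onsets may contain at most 2 consonants).
Epenthesis after each stranded consonant: /m/ → /mu/.

muʔɹuʒuwhza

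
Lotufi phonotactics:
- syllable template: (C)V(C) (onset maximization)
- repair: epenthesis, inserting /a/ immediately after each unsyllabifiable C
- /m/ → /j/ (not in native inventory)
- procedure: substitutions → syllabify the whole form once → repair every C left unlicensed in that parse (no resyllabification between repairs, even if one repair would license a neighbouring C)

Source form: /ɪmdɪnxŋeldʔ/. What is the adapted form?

ɪjdɪnxaŋeldaʔa

Substitution: /m/ → /j/, giving /ɪjdɪnxŋeldʔ/.
The consonants /x/, /d/, /ʔ/ cannot be parsed into a legal (C)V(C) syllable (at most one coda consonant is licensed; onsets are limited to one consonant).
Inserting the epenthetic vowel yields /x/ → /xa/, /d/ → /da/, /ʔ/ → /ʔa/.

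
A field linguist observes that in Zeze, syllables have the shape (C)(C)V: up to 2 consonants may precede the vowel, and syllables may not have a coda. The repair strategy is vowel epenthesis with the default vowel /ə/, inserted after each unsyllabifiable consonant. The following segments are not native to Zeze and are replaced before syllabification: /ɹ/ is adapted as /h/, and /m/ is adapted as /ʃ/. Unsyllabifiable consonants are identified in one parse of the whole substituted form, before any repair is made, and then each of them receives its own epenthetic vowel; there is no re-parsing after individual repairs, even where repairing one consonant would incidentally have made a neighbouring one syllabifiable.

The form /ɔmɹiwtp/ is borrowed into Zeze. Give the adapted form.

Substitution: /m/ → /ʃ/, /ɹ/ → /h/, giving /ɔʃhiwtp/.
Under (C)(C)V, the unsyllabifiable consonants are /w/, /t/, /p/ (no codas are permitted; onsets may contain at most 2 consonants).
Each unlicensed consonant becomes the onset of a new syllable: /w/ → /wə/, /t/ → /tə/, /p/ → /pə/.

ɔʃhiwətəpə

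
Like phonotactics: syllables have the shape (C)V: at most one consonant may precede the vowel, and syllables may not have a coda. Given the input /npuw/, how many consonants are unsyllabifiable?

Syllabifying with onset maximization leaves /n/, /w/ stranded (no codas are permitted; onsets are limited to one consonant).

2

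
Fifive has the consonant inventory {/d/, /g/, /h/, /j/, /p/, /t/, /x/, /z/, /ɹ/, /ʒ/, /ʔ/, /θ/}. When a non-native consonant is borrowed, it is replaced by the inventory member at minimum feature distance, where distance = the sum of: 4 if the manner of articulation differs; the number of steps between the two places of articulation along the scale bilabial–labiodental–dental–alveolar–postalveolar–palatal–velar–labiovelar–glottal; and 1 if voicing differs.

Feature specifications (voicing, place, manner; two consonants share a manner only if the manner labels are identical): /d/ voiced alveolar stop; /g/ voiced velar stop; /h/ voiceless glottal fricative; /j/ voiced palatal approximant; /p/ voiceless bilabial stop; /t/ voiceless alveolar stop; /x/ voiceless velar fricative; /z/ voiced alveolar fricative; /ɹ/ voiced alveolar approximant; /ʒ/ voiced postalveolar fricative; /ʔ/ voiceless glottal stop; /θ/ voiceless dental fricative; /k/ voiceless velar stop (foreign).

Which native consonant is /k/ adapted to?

g

/g/ is closest: same manner (stop), place distance 0 (velar→velar), voicing differs (+1); total 1. Next closest is /ʔ/ at distance 2.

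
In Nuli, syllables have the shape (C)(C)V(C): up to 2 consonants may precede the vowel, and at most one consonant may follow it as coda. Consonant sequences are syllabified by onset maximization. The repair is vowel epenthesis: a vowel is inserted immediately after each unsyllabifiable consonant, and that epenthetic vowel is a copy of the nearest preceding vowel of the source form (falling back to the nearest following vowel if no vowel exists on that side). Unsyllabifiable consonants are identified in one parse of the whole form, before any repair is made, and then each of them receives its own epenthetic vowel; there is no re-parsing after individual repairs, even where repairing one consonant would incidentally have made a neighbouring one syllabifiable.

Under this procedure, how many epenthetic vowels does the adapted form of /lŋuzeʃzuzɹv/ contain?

The unsyllabifiable consonants are /ɹ/, /v/; each receives one epenthetic vowel.

2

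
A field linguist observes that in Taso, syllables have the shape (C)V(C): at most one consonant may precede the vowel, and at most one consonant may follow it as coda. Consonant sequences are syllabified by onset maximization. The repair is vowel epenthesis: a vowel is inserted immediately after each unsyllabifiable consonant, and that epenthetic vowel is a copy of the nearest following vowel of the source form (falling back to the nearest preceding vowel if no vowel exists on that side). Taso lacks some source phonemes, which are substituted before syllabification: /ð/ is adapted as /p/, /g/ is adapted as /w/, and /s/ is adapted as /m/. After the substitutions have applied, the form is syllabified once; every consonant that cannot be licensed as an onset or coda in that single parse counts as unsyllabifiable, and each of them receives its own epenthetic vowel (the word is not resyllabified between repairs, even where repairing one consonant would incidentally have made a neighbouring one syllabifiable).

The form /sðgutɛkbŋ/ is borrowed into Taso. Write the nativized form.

Substitution: /s/ → /m/, /ð/ → /p/, /g/ → /w/, giving /mpwutɛkbŋ/.
The consonants /m/, /p/, /b/, /ŋ/ cannot be parsed into a legal (C)V(C) syllable (at most one coda consonant is licensed; onsets are limited to one consonant).
Epenthesis after each stranded consonant: /m/ → /mu/, /p/ → /pu/, /b/ → /bɛ/, /ŋ/ → /ŋɛ/.

mupuwutɛkbɛŋɛ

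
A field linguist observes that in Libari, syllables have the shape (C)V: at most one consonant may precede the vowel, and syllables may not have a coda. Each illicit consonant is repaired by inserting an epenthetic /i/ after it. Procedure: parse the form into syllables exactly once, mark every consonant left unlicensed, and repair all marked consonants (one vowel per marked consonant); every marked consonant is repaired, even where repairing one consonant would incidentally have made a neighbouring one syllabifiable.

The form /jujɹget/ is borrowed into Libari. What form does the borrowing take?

The consonants /j/, /ɹ/, /t/ cannot be parsed into a legal (C)V syllable (no codas are permitted; onsets are limited to one consonant).
Inserting the epenthetic vowel yields /j/ → /ji/, /ɹ/ → /ɹi/, /t/ → /ti/.

jujiɹigeti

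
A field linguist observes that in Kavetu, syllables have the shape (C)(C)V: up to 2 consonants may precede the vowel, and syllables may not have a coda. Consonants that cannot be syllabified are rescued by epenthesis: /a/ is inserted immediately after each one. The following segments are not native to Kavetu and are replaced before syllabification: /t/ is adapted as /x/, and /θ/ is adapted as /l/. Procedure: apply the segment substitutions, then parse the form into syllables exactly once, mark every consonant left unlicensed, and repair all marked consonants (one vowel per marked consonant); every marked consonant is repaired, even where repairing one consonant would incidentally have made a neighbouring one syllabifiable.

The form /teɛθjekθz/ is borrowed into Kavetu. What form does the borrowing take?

xeɛljekalaza

Substitution: /t/ → /x/, /θ/ → /l/, giving /xeɛljeklz/.
The consonants /k/, /l/, /z/ cannot be parsed into a legal (C)(C)V syllable (no codas are permitted; onsets may contain at most 2 consonants).
Inserting the epenthetic vowel yields /k/ → /ka/, /l/ → /la/, /z/ → /za/.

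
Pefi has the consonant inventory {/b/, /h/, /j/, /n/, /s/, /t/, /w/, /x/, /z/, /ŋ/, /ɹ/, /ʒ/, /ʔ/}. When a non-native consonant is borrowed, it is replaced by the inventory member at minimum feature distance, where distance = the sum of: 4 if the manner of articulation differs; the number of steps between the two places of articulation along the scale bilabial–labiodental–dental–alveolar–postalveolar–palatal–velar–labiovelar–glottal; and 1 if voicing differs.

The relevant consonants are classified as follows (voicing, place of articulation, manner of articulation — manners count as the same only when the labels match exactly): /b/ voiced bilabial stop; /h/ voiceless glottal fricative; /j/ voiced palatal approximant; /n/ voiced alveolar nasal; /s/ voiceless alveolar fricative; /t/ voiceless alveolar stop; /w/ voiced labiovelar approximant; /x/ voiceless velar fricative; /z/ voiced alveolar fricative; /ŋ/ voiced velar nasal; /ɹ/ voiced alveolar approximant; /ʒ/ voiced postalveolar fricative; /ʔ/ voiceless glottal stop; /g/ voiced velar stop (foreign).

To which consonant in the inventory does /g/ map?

/ʔ/ is closest: same manner (stop), place distance 2 (velar→glottal), voicing differs (+1); total 3. Next closest is /t/ at distance 4.

ʔ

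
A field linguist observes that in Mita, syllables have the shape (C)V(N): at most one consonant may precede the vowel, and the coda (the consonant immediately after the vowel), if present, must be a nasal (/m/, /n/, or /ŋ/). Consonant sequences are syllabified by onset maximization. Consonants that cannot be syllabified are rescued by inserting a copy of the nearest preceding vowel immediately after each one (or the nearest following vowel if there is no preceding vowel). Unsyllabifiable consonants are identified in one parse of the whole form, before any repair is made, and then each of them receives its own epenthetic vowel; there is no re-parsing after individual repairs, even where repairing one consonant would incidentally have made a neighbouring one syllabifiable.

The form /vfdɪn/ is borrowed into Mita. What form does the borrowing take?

vɪfɪdɪn

Under (C)V(N), the unsyllabifiable consonants are /v/, /f/ (only a nasal (/m/, /n/, or /ŋ/) is licensed in coda position; onsets are limited to one consonant).
Inserting the epenthetic vowel yields /v/ → /vɪ/, /f/ → /fɪ/.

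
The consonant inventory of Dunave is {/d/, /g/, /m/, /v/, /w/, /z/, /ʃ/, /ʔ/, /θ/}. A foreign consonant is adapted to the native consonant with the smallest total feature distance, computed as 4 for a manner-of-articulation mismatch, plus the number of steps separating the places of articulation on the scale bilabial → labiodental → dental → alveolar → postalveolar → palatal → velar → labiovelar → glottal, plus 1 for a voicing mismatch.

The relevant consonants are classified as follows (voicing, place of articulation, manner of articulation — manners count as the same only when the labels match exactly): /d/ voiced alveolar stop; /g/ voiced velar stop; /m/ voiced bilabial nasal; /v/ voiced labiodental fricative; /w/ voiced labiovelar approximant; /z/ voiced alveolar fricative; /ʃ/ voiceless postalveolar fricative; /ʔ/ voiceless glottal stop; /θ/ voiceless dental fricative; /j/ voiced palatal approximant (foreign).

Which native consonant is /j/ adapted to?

/w/ is closest: same manner (approximant), place distance 2 (palatal→labiovelar), same voicing; total 2. Next closest is /g/ at distance 5.

w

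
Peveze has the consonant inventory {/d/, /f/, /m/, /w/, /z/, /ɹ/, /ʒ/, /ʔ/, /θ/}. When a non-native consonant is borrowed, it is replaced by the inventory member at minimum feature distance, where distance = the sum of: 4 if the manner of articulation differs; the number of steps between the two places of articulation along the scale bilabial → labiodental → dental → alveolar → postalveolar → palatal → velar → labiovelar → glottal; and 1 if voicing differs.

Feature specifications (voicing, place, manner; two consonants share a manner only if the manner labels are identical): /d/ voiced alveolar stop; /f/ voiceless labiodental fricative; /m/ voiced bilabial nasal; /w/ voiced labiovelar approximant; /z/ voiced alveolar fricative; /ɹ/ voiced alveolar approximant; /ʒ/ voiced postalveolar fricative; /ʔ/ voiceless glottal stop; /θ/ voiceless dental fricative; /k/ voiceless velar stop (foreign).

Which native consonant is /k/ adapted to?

ʔ

/ʔ/ is closest: same manner (stop), place distance 2 (velar→glottal), same voicing; total 2. Next closest is /d/ at distance 4.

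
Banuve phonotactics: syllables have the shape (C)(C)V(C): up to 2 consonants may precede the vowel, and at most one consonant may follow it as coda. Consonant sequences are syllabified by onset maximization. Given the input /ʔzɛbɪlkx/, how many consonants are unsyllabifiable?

Syllabifying with onset maximization leaves /k/, /x/ stranded (at most one coda consonant is licensed; onsets may contain at most 2 consonants).

2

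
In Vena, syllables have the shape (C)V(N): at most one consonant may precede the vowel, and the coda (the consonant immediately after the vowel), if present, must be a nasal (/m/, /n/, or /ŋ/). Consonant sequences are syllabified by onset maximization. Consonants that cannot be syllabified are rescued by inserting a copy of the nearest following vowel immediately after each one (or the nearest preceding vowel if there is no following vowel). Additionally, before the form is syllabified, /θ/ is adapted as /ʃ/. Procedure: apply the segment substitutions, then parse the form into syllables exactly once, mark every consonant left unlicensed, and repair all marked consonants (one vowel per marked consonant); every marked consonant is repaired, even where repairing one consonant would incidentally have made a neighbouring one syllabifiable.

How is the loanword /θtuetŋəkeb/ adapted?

ʃutuetəŋəkebe

Substitution: /θ/ → /ʃ/, giving /ʃtuetŋəkeb/.
Under (C)V(N), the unsyllabifiable consonants are /ʃ/, /t/, /b/ (only a nasal (/m/, /n/, or /ŋ/) is licensed in coda position; onsets are limited to one consonant).
Epenthesis after each stranded consonant: /ʃ/ → /ʃu/, /t/ → /tə/, /b/ → /be/.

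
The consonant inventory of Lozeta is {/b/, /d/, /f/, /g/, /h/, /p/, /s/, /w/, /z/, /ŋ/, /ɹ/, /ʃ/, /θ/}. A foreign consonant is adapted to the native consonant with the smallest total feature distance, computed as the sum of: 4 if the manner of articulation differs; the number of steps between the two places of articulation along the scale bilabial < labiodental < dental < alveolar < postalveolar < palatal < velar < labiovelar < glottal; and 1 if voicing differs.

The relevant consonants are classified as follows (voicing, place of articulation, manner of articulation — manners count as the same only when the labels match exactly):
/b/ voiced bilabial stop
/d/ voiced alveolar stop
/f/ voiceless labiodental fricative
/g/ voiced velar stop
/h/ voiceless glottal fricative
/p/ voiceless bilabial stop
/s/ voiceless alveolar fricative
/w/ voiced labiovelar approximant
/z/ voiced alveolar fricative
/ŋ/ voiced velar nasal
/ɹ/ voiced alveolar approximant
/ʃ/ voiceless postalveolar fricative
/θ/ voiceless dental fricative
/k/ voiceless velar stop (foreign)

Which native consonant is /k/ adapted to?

g

/g/ is closest: same manner (stop), place distance 0 (velar→velar), voicing differs (+1); total 1. Next closest is /d/ at distance 4.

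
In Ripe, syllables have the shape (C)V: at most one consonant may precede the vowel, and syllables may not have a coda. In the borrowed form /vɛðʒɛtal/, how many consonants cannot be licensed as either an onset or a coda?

Under (C)V, the unsyllabifiable consonants are /ð/, /l/ (no codas are permitted; onsets are limited to one consonant).

2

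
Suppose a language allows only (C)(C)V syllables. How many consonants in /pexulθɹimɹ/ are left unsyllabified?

3

Under (C)(C)V, the unsyllabifiable consonants are /l/, /m/, /ɹ/ (no codas are permitted; onsets may contain at most 2 consonants).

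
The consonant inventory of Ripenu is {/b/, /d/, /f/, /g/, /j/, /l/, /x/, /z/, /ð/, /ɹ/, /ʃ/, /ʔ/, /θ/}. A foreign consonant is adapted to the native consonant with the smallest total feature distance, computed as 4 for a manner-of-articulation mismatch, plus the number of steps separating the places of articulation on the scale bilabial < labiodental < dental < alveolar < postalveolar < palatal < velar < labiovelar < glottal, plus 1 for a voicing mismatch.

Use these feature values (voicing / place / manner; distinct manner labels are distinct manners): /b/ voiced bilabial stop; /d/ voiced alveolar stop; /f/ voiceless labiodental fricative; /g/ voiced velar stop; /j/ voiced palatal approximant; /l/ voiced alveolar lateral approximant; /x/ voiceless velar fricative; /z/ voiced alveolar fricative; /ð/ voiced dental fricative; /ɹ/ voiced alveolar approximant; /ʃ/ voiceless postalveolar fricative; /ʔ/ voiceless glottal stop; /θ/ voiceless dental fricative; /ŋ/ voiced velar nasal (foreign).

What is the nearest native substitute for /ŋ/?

g

/g/ is closest: manner differs (nasal→stop, +4), place distance 0 (velar→velar), same voicing; total 4. Next closest is /j/ at distance 5.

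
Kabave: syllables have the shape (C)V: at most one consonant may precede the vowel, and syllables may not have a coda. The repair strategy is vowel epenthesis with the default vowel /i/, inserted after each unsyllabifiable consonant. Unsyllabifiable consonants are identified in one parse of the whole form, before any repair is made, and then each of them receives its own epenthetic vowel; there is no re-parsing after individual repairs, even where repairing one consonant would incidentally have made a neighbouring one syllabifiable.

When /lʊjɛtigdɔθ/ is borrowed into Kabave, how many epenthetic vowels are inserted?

The unsyllabifiable consonants are /g/, /θ/; each receives one epenthetic vowel.

2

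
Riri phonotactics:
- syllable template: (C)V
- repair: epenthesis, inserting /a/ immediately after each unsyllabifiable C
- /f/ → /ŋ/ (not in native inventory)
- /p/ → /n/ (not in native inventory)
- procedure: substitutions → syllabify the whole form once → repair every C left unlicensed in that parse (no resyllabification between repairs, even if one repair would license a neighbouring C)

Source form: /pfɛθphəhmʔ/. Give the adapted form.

Substitution: /p/ → /n/, /f/ → /ŋ/, giving /nŋɛθnhəhmʔ/.
Under (C)V, the unsyllabifiable consonants are /n/, /θ/, /n/, /h/, /m/, /ʔ/ (no codas are permitted; onsets are limited to one consonant).
Epenthesis after each stranded consonant: /n/ → /na/, /θ/ → /θa/, /n/ → /na/, /h/ → /ha/, /m/ → /ma/, /ʔ/ → /ʔa/.

naŋɛθanahəhamaʔa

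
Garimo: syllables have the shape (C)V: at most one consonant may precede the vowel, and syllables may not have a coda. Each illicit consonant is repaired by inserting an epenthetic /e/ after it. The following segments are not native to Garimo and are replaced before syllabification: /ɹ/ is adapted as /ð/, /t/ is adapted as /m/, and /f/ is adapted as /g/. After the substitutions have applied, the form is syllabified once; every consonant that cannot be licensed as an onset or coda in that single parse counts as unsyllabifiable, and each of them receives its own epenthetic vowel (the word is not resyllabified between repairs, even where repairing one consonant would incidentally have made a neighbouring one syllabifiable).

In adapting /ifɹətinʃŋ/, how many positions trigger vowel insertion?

4

After substitution the input is /igðəminʃŋ/.
The unsyllabifiable consonants are /g/, /n/, /ʃ/, /ŋ/; each receives one epenthetic vowel.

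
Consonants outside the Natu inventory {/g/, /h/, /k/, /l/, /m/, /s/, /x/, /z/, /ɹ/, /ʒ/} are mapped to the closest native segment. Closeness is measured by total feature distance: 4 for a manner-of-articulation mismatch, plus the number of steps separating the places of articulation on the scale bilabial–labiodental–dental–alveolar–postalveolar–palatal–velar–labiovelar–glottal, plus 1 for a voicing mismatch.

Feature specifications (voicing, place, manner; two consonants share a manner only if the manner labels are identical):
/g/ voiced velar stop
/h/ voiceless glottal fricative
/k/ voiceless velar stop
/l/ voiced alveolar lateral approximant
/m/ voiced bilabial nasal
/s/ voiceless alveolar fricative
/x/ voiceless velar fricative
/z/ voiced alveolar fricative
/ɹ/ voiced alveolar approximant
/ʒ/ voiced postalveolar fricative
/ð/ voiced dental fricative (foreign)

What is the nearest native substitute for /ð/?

/z/ is closest: same manner (fricative), place distance 1 (dental→alveolar), same voicing; total 1. Next closest is /s/ at distance 2.

z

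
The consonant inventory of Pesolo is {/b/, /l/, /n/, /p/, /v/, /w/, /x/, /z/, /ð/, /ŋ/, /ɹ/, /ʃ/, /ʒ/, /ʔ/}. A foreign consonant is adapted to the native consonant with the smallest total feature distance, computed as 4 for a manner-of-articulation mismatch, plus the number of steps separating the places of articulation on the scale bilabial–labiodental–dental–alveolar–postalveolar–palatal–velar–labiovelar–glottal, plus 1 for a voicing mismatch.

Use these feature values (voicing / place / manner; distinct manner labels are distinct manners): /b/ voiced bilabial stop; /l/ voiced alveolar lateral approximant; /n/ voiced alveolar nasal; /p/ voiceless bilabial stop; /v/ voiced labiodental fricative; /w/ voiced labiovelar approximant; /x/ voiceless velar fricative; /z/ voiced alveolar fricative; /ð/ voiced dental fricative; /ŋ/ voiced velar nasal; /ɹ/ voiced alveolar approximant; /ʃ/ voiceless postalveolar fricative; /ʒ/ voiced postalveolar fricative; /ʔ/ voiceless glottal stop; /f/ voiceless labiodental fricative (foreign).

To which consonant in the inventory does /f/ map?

/v/ is closest: same manner (fricative), place distance 0 (labiodental→labiodental), voicing differs (+1); total 1. Next closest is /ð/ at distance 2.

v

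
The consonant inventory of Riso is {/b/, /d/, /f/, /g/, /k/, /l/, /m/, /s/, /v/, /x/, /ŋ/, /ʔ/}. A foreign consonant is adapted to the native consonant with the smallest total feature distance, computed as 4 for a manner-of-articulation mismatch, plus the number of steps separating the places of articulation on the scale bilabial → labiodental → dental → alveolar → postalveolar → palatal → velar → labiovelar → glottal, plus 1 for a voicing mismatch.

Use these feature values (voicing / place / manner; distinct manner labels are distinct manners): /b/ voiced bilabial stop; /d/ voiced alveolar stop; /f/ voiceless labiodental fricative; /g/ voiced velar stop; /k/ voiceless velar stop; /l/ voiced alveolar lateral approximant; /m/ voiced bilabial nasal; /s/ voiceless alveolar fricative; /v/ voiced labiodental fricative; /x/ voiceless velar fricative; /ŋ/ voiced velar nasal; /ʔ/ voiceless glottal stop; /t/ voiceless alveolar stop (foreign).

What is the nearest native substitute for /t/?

/d/ is closest: same manner (stop), place distance 0 (alveolar→alveolar), voicing differs (+1); total 1. Next closest is /k/ at distance 3.

d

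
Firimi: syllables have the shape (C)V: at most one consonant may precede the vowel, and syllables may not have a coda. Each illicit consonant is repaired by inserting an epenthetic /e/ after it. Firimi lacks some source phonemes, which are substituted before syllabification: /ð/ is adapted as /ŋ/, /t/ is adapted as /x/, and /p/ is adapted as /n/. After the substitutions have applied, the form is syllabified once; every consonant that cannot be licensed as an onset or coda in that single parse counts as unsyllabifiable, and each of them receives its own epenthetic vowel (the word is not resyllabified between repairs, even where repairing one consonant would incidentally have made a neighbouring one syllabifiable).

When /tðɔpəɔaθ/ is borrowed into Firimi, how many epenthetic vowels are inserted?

2

After substitution the input is /xŋɔnəɔaθ/.
The unsyllabifiable consonants are /x/, /θ/; each receives one epenthetic vowel.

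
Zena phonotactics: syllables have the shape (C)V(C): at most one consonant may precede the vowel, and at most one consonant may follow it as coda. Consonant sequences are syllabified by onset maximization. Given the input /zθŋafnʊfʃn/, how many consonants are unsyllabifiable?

Under (C)V(C), the unsyllabifiable consonants are /z/, /θ/, /ʃ/, /n/ (at most one coda consonant is licensed; onsets are limited to one consonant).

4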